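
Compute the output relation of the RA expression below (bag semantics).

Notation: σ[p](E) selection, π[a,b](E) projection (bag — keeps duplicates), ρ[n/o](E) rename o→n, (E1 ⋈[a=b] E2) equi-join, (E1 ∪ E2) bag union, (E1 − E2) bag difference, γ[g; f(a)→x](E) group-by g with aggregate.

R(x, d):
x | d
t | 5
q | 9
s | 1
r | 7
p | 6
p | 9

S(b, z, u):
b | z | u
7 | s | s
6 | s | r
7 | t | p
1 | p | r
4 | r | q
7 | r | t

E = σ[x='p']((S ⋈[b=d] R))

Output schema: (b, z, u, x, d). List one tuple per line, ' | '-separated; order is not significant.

Row counts bottom-up:
  S → 6
  R → 6
  (S ⋈[b=d] R) → 5
  σ[x='p']((S ⋈[b=d] R)) → 1

== RESULT ==
b | z | u | x | d
6 | s | r | p | 6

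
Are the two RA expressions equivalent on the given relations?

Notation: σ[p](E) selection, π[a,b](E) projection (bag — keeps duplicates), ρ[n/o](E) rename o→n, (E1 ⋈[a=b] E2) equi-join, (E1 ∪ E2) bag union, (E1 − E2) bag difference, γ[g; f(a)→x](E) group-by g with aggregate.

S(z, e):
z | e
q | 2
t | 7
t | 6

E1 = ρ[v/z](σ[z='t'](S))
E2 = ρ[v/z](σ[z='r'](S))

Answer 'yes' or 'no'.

E1 stepwise |·|:
  S → 3
  σ[z='t'](S) → 2
  ρ[v/z](σ[z='t'](S)) → 2
E2 stepwise |·|:
  S → 3
  σ[z='r'](S) → 0
  ρ[v/z](σ[z='r'](S)) → 0

E1 result:
v | e
t | 6
t | 7
E2 result:
v | e
(0 rows)
Witness: ('t', 6) appears 1× in E1 but 0× in E2.

no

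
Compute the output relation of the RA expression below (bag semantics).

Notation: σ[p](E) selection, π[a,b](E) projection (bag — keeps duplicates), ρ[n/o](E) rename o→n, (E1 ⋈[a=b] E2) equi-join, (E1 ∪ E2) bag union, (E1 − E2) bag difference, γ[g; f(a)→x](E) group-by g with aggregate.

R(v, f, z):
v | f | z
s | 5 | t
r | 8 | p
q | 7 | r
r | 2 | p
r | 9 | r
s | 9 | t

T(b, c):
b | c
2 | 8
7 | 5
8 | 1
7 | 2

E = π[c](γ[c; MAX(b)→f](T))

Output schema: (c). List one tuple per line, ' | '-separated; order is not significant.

Per-node cardinality:
  T → 4
  γ[c; MAX(b)→f](T) → 4
  π[c](γ[c; MAX(b)→f](T)) → 4

== RESULT ==
c
1
2
5
8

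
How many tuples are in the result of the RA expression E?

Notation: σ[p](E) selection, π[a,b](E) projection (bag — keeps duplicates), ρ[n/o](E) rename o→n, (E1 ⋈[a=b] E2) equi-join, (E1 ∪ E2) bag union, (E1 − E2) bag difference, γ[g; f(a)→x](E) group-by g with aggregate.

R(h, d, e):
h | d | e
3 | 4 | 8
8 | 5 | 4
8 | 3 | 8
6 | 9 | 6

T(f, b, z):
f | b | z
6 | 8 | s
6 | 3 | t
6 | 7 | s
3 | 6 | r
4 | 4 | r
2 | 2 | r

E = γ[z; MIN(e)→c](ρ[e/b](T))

Row counts bottom-up:
  T → 6
  ρ[e/b](T) → 6
  γ[z; MIN(e)→c](ρ[e/b](T)) → 3

|E| = 3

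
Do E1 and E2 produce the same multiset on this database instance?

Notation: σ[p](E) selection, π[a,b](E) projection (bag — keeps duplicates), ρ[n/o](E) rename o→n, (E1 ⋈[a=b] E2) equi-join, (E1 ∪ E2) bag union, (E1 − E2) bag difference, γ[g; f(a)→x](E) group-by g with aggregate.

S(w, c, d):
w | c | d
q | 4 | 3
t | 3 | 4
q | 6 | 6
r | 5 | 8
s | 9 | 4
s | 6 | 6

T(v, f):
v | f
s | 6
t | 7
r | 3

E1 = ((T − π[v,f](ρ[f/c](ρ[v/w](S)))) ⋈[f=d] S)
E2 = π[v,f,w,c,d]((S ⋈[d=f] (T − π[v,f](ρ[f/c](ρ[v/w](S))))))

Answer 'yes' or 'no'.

E1 row counts bottom-up:
  T → 3
  S → 6
  ρ[v/w](S) → 6
  ρ[f/c](ρ[v/w](S)) → 6
  π[v,f](ρ[f/c](ρ[v/w](S))) → 6
  (T − π[v,f](ρ[f/c](ρ[v/w](S)))) → 2
  S → 6
  ((T − π[v,f](ρ[f/c](ρ[v/w](S)))) ⋈[f=d] S) → 1
E2 row counts bottom-up:
  S → 6
  T → 3
  S → 6
  ρ[v/w](S) → 6
  ρ[f/c](ρ[v/w](S)) → 6
  π[v,f](ρ[f/c](ρ[v/w](S))) → 6
  (T − π[v,f](ρ[f/c](ρ[v/w](S)))) → 2
  (S ⋈[d=f] (T − π[v,f](ρ[f/c](ρ[v/w](S))))) → 1
  π[v,f,w,c,d]((S ⋈[d=f] (T − π[v,f](ρ[f/c](ρ[v/w](S)))))) → 1

E1 and E2 produce the same multiset:
v | f | w | c | d
r | 3 | q | 4 | 3

yes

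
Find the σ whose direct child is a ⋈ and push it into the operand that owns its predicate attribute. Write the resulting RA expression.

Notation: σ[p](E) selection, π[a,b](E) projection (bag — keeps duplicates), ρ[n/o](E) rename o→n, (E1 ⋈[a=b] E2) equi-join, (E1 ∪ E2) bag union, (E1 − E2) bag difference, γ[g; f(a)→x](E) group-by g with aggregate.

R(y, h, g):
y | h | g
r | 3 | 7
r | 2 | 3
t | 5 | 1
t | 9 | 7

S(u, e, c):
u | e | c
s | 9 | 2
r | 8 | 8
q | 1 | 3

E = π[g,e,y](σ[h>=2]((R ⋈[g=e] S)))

σ filters on h, owned by the left side.
E' = π[g,e,y]((σ[h>=2](R) ⋈[g=e] S))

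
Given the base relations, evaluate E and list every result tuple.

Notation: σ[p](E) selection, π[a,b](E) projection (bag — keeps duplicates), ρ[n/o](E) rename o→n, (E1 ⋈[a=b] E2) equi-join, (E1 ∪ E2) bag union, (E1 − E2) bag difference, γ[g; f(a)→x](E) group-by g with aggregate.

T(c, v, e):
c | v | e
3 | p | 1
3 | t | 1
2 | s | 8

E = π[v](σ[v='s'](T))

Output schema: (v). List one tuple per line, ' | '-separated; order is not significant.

Stepwise |·|:
  T → 3
  σ[v='s'](T) → 1
  π[v](σ[v='s'](T)) → 1

== RESULT ==
v
s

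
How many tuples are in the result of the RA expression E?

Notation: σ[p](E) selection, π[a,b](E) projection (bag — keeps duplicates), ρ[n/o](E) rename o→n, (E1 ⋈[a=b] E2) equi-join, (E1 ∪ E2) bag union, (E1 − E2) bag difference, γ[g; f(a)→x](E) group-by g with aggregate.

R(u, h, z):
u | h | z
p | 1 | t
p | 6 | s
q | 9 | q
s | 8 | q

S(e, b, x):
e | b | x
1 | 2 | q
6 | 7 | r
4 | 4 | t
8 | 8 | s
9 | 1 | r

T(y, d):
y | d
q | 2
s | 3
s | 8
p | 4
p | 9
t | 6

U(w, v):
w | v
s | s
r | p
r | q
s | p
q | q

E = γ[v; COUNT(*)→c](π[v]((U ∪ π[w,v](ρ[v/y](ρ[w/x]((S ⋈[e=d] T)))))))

Row counts bottom-up:
  U → 5
  S → 5
  T → 6
  (S ⋈[e=d] T) → 4
  ρ[w/x]((S ⋈[e=d] T)) → 4
  ρ[v/y](ρ[w/x]((S ⋈[e=d] T))) → 4
  π[w,v](ρ[v/y](ρ[w/x]((S ⋈[e=d] T)))) → 4
  (U ∪ π[w,v](ρ[v/y](ρ[w/x]((S ⋈[e=d] T))))) → 9
  π[v]((U ∪ π[w,v](ρ[v/y](ρ[w/x]((S ⋈[e=d] T)))))) → 9
  γ[v; COUNT(*)→c](π[v]((U ∪ π[w,v](ρ[v/y](ρ[w/x]((S ⋈[e=d] T))))))) → 4

|E| = 4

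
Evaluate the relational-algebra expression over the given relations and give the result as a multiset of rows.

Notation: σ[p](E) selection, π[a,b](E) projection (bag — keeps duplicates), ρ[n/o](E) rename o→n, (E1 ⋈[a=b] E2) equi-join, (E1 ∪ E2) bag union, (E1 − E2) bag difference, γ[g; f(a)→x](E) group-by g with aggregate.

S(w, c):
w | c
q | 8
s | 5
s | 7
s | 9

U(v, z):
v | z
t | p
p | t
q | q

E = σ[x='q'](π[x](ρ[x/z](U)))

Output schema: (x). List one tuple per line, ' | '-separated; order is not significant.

Per-node cardinality:
  U → 3
  ρ[x/z](U) → 3
  π[x](ρ[x/z](U)) → 3
  σ[x='q'](π[x](ρ[x/z](U))) → 1

== RESULT ==
x
q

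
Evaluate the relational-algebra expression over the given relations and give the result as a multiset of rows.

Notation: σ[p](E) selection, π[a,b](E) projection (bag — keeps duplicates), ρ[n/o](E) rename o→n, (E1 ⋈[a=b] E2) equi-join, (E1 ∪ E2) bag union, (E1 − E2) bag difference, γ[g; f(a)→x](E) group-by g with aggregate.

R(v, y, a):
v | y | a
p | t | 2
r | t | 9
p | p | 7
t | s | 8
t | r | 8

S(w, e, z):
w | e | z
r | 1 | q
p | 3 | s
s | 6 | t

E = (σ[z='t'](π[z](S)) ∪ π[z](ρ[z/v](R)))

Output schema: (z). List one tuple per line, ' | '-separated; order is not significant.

Per-node cardinality:
  S → 3
  π[z](S) → 3
  σ[z='t'](π[z](S)) → 1
  R → 5
  ρ[z/v](R) → 5
  π[z](ρ[z/v](R)) → 5
  (σ[z='t'](π[z](S)) ∪ π[z](ρ[z/v](R))) → 6

== RESULT ==
z
p
p
r
t
t
t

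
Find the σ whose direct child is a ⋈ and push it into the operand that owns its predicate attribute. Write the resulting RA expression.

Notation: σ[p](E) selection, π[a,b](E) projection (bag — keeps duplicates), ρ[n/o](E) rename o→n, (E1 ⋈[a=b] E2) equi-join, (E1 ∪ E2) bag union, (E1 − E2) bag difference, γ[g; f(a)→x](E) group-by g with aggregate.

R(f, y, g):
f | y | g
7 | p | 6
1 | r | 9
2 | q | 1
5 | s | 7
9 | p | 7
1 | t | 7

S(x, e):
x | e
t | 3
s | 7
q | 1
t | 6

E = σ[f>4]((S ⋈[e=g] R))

σ filters on f, owned by the right side.
E' = (S ⋈[e=g] σ[f>4](R))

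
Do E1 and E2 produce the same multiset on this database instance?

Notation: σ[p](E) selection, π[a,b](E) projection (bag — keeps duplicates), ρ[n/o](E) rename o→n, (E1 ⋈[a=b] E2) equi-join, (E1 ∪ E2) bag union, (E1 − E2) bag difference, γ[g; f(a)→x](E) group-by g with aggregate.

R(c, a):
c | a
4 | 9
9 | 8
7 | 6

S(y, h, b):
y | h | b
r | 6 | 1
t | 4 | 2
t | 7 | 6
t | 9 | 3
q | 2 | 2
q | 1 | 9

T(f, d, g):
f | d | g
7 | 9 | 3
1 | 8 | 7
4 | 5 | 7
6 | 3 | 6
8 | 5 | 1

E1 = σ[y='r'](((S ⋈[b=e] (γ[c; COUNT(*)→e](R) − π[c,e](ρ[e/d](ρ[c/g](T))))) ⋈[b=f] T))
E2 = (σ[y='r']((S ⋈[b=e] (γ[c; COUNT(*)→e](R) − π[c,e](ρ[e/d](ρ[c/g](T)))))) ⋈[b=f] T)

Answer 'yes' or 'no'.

E1 stepwise |·|:
  S → 6
  R → 3
  γ[c; COUNT(*)→e](R) → 3
  T → 5
  ρ[c/g](T) → 5
  ρ[e/d](ρ[c/g](T)) → 5
  π[c,e](ρ[e/d](ρ[c/g](T))) → 5
  (γ[c; COUNT(*)→e](R) − π[c,e](ρ[e/d](ρ[c/g](T)))) → 3
  (S ⋈[b=e] (γ[c; COUNT(*)→e](R) − π[c,e](ρ[e/d](ρ[c/g](T))))) → 3
  T → 5
  ((S ⋈[b=e] (γ[c; COUNT(*)→e](R) − π[c,e](ρ[e/d](ρ[c/g](T))))) ⋈[b=f] T) → 3
  σ[y='r'](((S ⋈[b=e] (γ[c; COUNT(*)→e](R) − π[c,e](ρ[e/d](ρ[c/g](T))))) ⋈[b=f] T)) → 3
E2 stepwise |·|:
  S → 6
  R → 3
  γ[c; COUNT(*)→e](R) → 3
  T → 5
  ρ[c/g](T) → 5
  ρ[e/d](ρ[c/g](T)) → 5
  π[c,e](ρ[e/d](ρ[c/g](T))) → 5
  (γ[c; COUNT(*)→e](R) − π[c,e](ρ[e/d](ρ[c/g](T)))) → 3
  (S ⋈[b=e] (γ[c; COUNT(*)→e](R) − π[c,e](ρ[e/d](ρ[c/g](T))))) → 3
  σ[y='r']((S ⋈[b=e] (γ[c; COUNT(*)→e](R) − π[c,e](ρ[e/d](ρ[c/g](T)))))) → 3
  T → 5
  (σ[y='r']((S ⋈[b=e] (γ[c; COUNT(*)→e](R) − π[c,e](ρ[e/d](ρ[c/g](T)))))) ⋈[b=f] T) → 3

E1 and E2 produce the same multiset:
y | h | b | c | e | f | d | g
r | 6 | 1 | 4 | 1 | 1 | 8 | 7
r | 6 | 1 | 7 | 1 | 1 | 8 | 7
r | 6 | 1 | 9 | 1 | 1 | 8 | 7

yes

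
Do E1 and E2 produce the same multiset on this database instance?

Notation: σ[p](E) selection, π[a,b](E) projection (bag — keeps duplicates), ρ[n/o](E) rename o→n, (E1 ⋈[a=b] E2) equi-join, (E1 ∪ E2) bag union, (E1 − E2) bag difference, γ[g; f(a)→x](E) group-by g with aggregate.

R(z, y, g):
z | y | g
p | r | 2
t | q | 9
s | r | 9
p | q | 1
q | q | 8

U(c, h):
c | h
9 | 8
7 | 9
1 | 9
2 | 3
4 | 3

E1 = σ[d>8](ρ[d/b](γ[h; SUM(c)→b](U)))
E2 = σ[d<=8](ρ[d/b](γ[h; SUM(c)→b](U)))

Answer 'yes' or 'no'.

E1 stepwise |·|:
  U → 5
  γ[h; SUM(c)→b](U) → 3
  ρ[d/b](γ[h; SUM(c)→b](U)) → 3
  σ[d>8](ρ[d/b](γ[h; SUM(c)→b](U))) → 1
E2 stepwise |·|:
  U → 5
  γ[h; SUM(c)→b](U) → 3
  ρ[d/b](γ[h; SUM(c)→b](U)) → 3
  σ[d<=8](ρ[d/b](γ[h; SUM(c)→b](U))) → 2

E1 result:
h | d
8 | 9
E2 result:
h | d
3 | 6
9 | 8
Witness: (8, 9) appears 1× in E1 but 0× in E2.

no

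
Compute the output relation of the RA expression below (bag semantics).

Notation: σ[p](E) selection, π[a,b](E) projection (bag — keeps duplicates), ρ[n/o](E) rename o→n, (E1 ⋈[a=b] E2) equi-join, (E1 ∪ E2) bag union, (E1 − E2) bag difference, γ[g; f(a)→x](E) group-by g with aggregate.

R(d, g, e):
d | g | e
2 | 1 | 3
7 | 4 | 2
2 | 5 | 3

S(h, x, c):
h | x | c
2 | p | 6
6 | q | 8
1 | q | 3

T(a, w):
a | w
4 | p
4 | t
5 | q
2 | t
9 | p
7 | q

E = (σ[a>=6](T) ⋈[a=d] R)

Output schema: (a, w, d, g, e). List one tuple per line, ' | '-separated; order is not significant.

Per-node cardinality:
  T → 6
  σ[a>=6](T) → 2
  R → 3
  (σ[a>=6](T) ⋈[a=d] R) → 1

== RESULT ==
a | w | d | g | e
7 | q | 7 | 4 | 2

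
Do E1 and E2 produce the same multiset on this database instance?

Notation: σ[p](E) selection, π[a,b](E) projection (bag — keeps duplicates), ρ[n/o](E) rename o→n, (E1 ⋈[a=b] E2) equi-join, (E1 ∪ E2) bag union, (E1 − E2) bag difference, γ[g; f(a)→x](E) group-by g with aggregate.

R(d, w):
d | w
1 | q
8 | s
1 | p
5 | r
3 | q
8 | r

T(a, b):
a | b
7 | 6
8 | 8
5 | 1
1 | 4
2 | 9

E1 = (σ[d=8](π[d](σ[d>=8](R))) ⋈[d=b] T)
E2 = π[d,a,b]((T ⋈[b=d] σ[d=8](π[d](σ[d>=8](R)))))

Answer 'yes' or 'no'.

E1 per-node cardinality:
  R → 6
  σ[d>=8](R) → 2
  π[d](σ[d>=8](R)) → 2
  σ[d=8](π[d](σ[d>=8](R))) → 2
  T → 5
  (σ[d=8](π[d](σ[d>=8](R))) ⋈[d=b] T) → 2
E2 per-node cardinality:
  T → 5
  R → 6
  σ[d>=8](R) → 2
  π[d](σ[d>=8](R)) → 2
  σ[d=8](π[d](σ[d>=8](R))) → 2
  (T ⋈[b=d] σ[d=8](π[d](σ[d>=8](R)))) → 2
  π[d,a,b]((T ⋈[b=d] σ[d=8](π[d](σ[d>=8](R))))) → 2

E1 and E2 produce the same multiset:
d | a | b
8 | 8 | 8
8 | 8 | 8

yes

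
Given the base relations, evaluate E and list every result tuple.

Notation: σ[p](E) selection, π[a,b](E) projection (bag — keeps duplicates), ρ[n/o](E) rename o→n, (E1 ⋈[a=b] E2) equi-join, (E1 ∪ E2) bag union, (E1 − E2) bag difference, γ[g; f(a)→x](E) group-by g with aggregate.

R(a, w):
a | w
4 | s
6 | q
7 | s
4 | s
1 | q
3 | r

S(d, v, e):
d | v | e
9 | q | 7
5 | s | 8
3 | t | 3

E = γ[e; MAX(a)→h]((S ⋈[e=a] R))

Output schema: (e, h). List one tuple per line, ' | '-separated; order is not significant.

Per-node cardinality:
  S → 3
  R → 6
  (S ⋈[e=a] R) → 2
  γ[e; MAX(a)→h]((S ⋈[e=a] R)) → 2

== RESULT ==
e | h
3 | 3
7 | 7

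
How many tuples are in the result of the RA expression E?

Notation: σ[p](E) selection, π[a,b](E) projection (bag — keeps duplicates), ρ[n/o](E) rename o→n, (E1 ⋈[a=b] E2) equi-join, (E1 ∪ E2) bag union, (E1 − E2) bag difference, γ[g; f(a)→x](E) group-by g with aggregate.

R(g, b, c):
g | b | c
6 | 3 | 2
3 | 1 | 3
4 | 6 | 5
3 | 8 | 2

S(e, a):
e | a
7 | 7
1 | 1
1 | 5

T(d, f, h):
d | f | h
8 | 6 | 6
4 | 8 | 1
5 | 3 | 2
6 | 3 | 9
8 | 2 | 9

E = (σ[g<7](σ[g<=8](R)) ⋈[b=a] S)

Per-node cardinality:
  R → 4
  σ[g<=8](R) → 4
  σ[g<7](σ[g<=8](R)) → 4
  S → 3
  (σ[g<7](σ[g<=8](R)) ⋈[b=a] S) → 1

|E| = 1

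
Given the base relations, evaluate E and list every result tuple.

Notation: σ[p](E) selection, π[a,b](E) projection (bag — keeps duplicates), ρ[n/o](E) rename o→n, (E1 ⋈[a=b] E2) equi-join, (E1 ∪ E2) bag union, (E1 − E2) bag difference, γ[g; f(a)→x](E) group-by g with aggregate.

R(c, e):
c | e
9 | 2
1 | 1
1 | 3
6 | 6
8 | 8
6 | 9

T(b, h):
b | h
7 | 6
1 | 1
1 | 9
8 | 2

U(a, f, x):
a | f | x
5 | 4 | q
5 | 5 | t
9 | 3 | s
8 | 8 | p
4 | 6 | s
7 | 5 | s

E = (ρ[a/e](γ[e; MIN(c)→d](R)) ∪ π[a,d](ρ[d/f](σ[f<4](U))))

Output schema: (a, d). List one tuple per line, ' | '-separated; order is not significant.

Stepwise |·|:
  R → 6
  γ[e; MIN(c)→d](R) → 6
  ρ[a/e](γ[e; MIN(c)→d](R)) → 6
  U → 6
  σ[f<4](U) → 1
  ρ[d/f](σ[f<4](U)) → 1
  π[a,d](ρ[d/f](σ[f<4](U))) → 1
  (ρ[a/e](γ[e; MIN(c)→d](R)) ∪ π[a,d](ρ[d/f](σ[f<4](U)))) → 7

== RESULT ==
a | d
1 | 1
2 | 9
3 | 1
6 | 6
8 | 8
9 | 3
9 | 6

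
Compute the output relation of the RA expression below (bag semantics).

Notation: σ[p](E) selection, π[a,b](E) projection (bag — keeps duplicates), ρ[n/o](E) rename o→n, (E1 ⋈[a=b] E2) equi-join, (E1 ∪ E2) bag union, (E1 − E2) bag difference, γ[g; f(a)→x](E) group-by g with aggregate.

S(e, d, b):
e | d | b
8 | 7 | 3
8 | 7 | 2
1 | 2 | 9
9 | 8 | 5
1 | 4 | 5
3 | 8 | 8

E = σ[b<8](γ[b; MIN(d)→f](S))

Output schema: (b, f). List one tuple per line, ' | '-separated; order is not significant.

Stepwise |·|:
  S → 6
  γ[b; MIN(d)→f](S) → 5
  σ[b<8](γ[b; MIN(d)→f](S)) → 3

== RESULT ==
b | f
2 | 7
3 | 7
5 | 4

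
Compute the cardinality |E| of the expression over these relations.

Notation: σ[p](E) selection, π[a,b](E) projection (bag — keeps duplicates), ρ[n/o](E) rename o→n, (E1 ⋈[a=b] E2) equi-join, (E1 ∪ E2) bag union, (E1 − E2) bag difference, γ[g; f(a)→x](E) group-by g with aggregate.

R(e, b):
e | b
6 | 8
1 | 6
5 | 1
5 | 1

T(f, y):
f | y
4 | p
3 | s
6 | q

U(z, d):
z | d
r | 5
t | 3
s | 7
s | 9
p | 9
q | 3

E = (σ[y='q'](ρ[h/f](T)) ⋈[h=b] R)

Per-node cardinality:
  T → 3
  ρ[h/f](T) → 3
  σ[y='q'](ρ[h/f](T)) → 1
  R → 4
  (σ[y='q'](ρ[h/f](T)) ⋈[h=b] R) → 1

|E| = 1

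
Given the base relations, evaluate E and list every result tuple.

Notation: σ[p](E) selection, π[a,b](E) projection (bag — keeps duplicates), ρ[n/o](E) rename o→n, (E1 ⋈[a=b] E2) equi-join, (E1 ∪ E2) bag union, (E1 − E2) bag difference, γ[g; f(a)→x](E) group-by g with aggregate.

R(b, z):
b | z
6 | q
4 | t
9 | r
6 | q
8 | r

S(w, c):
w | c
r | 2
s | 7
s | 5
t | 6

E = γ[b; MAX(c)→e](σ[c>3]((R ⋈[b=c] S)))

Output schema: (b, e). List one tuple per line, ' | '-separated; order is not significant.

Subexpression sizes:
  R → 5
  S → 4
  (R ⋈[b=c] S) → 2
  σ[c>3]((R ⋈[b=c] S)) → 2
  γ[b; MAX(c)→e](σ[c>3]((R ⋈[b=c] S))) → 1

== RESULT ==
b | e
6 | 6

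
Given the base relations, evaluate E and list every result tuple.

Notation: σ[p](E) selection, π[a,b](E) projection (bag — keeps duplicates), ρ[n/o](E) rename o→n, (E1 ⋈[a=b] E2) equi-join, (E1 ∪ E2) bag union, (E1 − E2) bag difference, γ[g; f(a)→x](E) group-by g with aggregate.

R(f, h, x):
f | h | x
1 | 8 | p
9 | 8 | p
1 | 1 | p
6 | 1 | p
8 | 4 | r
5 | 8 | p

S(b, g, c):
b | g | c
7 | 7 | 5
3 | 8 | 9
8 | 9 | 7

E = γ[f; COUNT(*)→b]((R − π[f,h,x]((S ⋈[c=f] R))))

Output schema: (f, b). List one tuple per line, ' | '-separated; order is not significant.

Row counts bottom-up:
  R → 6
  S → 3
  R → 6
  (S ⋈[c=f] R) → 2
  π[f,h,x]((S ⋈[c=f] R)) → 2
  (R − π[f,h,x]((S ⋈[c=f] R))) → 4
  γ[f; COUNT(*)→b]((R − π[f,h,x]((S ⋈[c=f] R)))) → 3

== RESULT ==
f | b
1 | 2
6 | 1
8 | 1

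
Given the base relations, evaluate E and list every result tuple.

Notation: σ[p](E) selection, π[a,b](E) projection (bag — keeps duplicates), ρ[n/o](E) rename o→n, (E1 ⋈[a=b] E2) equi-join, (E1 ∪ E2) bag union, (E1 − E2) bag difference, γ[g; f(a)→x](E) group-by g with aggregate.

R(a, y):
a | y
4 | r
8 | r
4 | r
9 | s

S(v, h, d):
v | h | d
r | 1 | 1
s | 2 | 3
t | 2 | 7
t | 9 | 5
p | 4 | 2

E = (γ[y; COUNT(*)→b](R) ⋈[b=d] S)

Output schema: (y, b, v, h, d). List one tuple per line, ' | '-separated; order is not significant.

Row counts bottom-up:
  R → 4
  γ[y; COUNT(*)→b](R) → 2
  S → 5
  (γ[y; COUNT(*)→b](R) ⋈[b=d] S) → 2

== RESULT ==
y | b | v | h | d
r | 3 | s | 2 | 3
s | 1 | r | 1 | 1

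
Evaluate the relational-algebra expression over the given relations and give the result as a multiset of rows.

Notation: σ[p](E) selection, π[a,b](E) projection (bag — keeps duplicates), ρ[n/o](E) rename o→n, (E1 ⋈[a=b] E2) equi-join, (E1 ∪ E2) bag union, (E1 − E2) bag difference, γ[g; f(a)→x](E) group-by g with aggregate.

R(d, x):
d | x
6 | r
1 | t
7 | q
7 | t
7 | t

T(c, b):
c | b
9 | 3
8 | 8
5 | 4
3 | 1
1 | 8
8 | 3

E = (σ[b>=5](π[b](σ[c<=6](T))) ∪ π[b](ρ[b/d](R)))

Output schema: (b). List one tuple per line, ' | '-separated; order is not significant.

Per-node cardinality:
  T → 6
  σ[c<=6](T) → 3
  π[b](σ[c<=6](T)) → 3
  σ[b>=5](π[b](σ[c<=6](T))) → 1
  R → 5
  ρ[b/d](R) → 5
  π[b](ρ[b/d](R)) → 5
  (σ[b>=5](π[b](σ[c<=6](T))) ∪ π[b](ρ[b/d](R))) → 6

== RESULT ==
b
1
6
7
7
7
8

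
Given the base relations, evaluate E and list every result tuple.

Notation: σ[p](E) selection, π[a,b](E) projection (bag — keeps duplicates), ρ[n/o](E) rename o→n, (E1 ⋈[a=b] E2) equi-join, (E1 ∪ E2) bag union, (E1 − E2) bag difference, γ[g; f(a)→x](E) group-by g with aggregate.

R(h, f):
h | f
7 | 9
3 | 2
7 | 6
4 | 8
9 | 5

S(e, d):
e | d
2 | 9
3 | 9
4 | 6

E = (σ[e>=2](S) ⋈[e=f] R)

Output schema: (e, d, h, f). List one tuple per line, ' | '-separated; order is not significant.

Per-node cardinality:
  S → 3
  σ[e>=2](S) → 3
  R → 5
  (σ[e>=2](S) ⋈[e=f] R) → 1

== RESULT ==
e | d | h | f
2 | 9 | 3 | 2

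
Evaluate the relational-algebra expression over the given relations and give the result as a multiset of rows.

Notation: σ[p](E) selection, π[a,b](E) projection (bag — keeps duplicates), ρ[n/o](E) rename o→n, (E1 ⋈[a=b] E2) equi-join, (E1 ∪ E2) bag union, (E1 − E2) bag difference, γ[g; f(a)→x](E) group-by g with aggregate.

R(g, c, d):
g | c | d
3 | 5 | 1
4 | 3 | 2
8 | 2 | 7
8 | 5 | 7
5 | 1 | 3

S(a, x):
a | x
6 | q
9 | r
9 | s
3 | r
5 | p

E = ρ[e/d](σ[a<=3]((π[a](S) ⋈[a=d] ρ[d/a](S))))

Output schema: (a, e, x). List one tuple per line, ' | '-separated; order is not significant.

Stepwise |·|:
  S → 5
  π[a](S) → 5
  S → 5
  ρ[d/a](S) → 5
  (π[a](S) ⋈[a=d] ρ[d/a](S)) → 7
  σ[a<=3]((π[a](S) ⋈[a=d] ρ[d/a](S))) → 1
  ρ[e/d](σ[a<=3]((π[a](S) ⋈[a=d] ρ[d/a](S)))) → 1

== RESULT ==
a | e | x
3 | 3 | r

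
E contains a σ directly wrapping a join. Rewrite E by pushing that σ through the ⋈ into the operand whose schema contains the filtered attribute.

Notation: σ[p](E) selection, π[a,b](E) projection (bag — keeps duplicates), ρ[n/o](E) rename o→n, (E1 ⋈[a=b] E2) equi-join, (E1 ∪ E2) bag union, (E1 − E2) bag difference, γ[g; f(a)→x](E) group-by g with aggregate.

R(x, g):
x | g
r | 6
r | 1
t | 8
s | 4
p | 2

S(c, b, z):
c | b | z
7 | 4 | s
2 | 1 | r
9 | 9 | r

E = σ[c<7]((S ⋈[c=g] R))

σ filters on c, owned by the left side.
E' = (σ[c<7](S) ⋈[c=g] R)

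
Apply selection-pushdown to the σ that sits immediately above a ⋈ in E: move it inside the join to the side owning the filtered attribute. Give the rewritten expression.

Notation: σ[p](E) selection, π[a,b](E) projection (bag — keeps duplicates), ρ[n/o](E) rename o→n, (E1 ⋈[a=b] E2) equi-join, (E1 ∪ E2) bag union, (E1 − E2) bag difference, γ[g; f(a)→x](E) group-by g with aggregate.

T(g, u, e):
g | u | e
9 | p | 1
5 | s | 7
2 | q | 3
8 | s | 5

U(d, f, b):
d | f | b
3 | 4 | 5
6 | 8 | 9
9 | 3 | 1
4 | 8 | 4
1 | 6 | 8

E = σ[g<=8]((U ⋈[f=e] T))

σ filters on g, owned by the right side.
E' = (U ⋈[f=e] σ[g<=8](T))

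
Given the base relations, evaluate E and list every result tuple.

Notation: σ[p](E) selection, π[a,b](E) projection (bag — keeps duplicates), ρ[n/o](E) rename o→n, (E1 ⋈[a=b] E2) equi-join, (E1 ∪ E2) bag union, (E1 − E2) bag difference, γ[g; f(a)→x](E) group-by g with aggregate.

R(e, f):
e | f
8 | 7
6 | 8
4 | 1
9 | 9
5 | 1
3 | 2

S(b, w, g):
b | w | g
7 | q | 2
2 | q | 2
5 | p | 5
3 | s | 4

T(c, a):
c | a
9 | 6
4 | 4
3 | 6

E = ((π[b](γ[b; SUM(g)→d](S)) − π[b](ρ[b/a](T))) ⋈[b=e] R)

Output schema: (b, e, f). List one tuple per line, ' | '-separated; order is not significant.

Stepwise |·|:
  S → 4
  γ[b; SUM(g)→d](S) → 4
  π[b](γ[b; SUM(g)→d](S)) → 4
  T → 3
  ρ[b/a](T) → 3
  π[b](ρ[b/a](T)) → 3
  (π[b](γ[b; SUM(g)→d](S)) − π[b](ρ[b/a](T))) → 4
  R → 6
  ((π[b](γ[b; SUM(g)→d](S)) − π[b](ρ[b/a](T))) ⋈[b=e] R) → 2

== RESULT ==
b | e | f
3 | 3 | 2
5 | 5 | 1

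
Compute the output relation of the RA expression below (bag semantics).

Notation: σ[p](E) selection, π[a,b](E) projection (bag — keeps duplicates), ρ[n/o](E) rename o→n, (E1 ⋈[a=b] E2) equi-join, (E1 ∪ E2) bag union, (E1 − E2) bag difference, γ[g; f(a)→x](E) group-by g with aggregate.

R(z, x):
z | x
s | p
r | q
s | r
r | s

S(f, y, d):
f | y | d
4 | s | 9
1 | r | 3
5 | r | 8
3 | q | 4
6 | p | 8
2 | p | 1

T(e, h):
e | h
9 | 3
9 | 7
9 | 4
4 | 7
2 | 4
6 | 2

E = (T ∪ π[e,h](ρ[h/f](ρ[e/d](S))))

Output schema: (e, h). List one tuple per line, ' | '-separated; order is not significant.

Row counts bottom-up:
  T → 6
  S → 6
  ρ[e/d](S) → 6
  ρ[h/f](ρ[e/d](S)) → 6
  π[e,h](ρ[h/f](ρ[e/d](S))) → 6
  (T ∪ π[e,h](ρ[h/f](ρ[e/d](S)))) → 12

== RESULT ==
e | h
1 | 2
2 | 4
3 | 1
4 | 3
4 | 7
6 | 2
8 | 5
8 | 6
9 | 3
9 | 4
9 | 4
9 | 7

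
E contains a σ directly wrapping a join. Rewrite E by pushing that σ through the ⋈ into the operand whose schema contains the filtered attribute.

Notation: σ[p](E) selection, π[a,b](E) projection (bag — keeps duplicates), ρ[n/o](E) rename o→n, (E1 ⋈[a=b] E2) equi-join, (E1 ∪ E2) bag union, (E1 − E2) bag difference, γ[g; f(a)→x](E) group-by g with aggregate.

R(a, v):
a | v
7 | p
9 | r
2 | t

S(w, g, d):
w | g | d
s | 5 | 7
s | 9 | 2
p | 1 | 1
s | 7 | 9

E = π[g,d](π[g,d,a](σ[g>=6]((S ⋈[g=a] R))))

σ filters on g, owned by the left side.
E' = π[g,d](π[g,d,a]((σ[g>=6](S) ⋈[g=a] R)))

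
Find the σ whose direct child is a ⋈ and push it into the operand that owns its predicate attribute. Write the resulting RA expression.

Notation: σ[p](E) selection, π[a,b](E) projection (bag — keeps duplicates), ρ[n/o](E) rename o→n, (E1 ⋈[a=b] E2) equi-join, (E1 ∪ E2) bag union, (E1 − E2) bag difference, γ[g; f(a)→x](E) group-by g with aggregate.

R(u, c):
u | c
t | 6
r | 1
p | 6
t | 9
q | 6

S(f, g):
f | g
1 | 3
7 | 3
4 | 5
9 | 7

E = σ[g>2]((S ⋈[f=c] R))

σ filters on g, owned by the left side.
E' = (σ[g>2](S) ⋈[f=c] R)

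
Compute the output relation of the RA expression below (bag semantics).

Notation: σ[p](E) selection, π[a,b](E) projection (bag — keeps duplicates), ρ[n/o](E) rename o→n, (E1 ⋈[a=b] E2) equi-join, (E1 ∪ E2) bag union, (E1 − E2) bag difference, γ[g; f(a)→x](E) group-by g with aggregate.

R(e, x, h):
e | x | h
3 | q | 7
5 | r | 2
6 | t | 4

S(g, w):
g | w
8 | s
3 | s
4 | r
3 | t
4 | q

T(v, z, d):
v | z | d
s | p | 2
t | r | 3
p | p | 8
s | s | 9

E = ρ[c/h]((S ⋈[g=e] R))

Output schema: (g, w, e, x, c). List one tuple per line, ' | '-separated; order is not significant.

Subexpression sizes:
  S → 5
  R → 3
  (S ⋈[g=e] R) → 2
  ρ[c/h]((S ⋈[g=e] R)) → 2

== RESULT ==
g | w | e | x | c
3 | s | 3 | q | 7
3 | t | 3 | q | 7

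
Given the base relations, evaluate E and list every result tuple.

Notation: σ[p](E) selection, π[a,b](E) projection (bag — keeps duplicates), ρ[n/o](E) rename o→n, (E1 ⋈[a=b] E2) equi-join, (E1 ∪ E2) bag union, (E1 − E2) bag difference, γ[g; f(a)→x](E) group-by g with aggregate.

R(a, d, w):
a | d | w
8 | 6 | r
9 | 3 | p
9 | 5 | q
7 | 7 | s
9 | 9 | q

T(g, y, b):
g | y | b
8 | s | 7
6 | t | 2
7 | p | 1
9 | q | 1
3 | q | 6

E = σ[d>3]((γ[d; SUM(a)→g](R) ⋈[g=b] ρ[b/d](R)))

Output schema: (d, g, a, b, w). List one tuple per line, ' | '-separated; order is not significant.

Subexpression sizes:
  R → 5
  γ[d; SUM(a)→g](R) → 5
  R → 5
  ρ[b/d](R) → 5
  (γ[d; SUM(a)→g](R) ⋈[g=b] ρ[b/d](R)) → 4
  σ[d>3]((γ[d; SUM(a)→g](R) ⋈[g=b] ρ[b/d](R))) → 3

== RESULT ==
d | g | a | b | w
5 | 9 | 9 | 9 | q
7 | 7 | 7 | 7 | s
9 | 9 | 9 | 9 | q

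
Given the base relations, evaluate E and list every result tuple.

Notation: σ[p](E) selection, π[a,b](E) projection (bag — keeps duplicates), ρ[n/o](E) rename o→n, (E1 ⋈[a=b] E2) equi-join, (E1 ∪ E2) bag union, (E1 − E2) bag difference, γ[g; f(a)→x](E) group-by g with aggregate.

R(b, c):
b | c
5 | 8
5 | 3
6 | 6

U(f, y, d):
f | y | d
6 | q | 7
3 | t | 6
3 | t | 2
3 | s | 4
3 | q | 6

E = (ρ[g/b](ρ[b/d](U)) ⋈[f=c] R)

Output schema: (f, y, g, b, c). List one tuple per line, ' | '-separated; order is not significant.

Subexpression sizes:
  U → 5
  ρ[b/d](U) → 5
  ρ[g/b](ρ[b/d](U)) → 5
  R → 3
  (ρ[g/b](ρ[b/d](U)) ⋈[f=c] R) → 5

== RESULT ==
f | y | g | b | c
3 | q | 6 | 5 | 3
3 | s | 4 | 5 | 3
3 | t | 2 | 5 | 3
3 | t | 6 | 5 | 3
6 | q | 7 | 6 | 6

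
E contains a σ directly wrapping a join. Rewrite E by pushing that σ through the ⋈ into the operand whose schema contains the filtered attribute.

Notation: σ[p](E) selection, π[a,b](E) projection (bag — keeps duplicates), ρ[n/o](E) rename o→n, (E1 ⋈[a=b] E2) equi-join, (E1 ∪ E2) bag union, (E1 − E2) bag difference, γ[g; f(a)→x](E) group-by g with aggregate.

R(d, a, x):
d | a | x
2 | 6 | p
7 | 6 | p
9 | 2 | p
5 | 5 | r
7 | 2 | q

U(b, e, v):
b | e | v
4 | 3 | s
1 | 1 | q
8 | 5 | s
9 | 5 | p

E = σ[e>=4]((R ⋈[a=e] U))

σ filters on e, owned by the right side.
E' = (R ⋈[a=e] σ[e>=4](U))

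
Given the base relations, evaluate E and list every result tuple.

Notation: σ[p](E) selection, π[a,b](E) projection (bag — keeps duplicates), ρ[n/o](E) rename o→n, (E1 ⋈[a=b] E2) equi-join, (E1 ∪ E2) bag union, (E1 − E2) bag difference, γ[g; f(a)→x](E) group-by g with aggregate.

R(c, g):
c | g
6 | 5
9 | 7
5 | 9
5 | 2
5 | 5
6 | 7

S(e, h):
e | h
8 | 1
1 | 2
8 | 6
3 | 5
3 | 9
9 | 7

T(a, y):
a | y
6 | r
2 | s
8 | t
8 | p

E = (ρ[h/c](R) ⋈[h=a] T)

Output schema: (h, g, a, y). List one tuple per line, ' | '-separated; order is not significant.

Per-node cardinality:
  R → 6
  ρ[h/c](R) → 6
  T → 4
  (ρ[h/c](R) ⋈[h=a] T) → 2

== RESULT ==
h | g | a | y
6 | 5 | 6 | r
6 | 7 | 6 | r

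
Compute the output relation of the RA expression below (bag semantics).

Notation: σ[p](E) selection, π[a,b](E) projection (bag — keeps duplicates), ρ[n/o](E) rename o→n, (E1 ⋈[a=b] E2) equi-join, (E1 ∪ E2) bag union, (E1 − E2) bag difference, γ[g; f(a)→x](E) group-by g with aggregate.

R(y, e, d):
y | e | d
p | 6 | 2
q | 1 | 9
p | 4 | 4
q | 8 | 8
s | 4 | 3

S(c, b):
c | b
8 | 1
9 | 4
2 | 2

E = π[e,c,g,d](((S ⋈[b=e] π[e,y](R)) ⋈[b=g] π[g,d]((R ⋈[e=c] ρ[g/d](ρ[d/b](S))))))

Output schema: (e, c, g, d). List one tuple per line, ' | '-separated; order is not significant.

Stepwise |·|:
  S → 3
  R → 5
  π[e,y](R) → 5
  (S ⋈[b=e] π[e,y](R)) → 3
  R → 5
  S → 3
  ρ[d/b](S) → 3
  ρ[g/d](ρ[d/b](S)) → 3
  (R ⋈[e=c] ρ[g/d](ρ[d/b](S))) → 1
  π[g,d]((R ⋈[e=c] ρ[g/d](ρ[d/b](S)))) → 1
  ((S ⋈[b=e] π[e,y](R)) ⋈[b=g] π[g,d]((R ⋈[e=c] ρ[g/d](ρ[d/b](S))))) → 1
  π[e,c,g,d](((S ⋈[b=e] π[e,y](R)) ⋈[b=g] π[g,d]((R ⋈[e=c] ρ[g/d](ρ[d/b](S)))))) → 1

== RESULT ==
e | c | g | d
1 | 8 | 1 | 8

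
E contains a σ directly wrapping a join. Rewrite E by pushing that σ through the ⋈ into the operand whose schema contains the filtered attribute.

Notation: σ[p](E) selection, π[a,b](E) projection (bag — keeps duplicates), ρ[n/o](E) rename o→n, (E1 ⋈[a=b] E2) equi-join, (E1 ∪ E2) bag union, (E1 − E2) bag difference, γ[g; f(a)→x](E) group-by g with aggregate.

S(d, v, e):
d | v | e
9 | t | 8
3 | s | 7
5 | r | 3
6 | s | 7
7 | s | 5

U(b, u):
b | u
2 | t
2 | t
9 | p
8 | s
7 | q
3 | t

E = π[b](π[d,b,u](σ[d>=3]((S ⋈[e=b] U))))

σ filters on d, owned by the left side.
E' = π[b](π[d,b,u]((σ[d>=3](S) ⋈[e=b] U)))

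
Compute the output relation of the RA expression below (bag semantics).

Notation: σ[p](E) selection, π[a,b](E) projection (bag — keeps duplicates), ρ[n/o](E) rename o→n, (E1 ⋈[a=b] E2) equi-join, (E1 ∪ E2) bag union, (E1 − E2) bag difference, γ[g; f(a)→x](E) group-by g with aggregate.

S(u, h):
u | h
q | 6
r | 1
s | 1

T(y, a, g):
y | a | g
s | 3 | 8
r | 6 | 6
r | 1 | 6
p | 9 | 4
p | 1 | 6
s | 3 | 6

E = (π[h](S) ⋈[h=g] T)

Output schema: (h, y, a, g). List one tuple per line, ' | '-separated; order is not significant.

Subexpression sizes:
  S → 3
  π[h](S) → 3
  T → 6
  (π[h](S) ⋈[h=g] T) → 4

== RESULT ==
h | y | a | g
6 | p | 1 | 6
6 | r | 1 | 6
6 | r | 6 | 6
6 | s | 3 | 6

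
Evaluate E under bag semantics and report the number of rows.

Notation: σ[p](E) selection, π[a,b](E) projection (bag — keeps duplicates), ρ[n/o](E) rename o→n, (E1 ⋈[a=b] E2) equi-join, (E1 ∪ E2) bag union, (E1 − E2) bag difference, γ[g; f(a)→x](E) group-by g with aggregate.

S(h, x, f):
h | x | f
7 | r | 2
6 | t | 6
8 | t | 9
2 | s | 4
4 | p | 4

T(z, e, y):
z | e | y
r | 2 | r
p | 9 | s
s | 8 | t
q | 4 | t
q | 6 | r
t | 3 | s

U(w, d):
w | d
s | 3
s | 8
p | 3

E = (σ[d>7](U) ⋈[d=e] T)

Stepwise |·|:
  U → 3
  σ[d>7](U) → 1
  T → 6
  (σ[d>7](U) ⋈[d=e] T) → 1

|E| = 1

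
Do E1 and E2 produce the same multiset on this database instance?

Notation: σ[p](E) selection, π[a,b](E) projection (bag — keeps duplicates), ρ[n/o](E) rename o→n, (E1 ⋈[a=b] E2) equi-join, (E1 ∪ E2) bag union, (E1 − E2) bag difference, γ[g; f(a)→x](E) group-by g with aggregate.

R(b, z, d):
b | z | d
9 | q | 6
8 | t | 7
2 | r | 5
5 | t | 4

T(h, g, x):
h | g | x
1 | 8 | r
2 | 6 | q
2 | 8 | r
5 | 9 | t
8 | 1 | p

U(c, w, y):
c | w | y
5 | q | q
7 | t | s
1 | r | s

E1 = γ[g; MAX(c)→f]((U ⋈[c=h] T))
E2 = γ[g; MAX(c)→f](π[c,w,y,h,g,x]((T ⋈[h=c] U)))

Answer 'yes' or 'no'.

E1 stepwise |·|:
  U → 3
  T → 5
  (U ⋈[c=h] T) → 2
  γ[g; MAX(c)→f]((U ⋈[c=h] T)) → 2
E2 stepwise |·|:
  T → 5
  U → 3
  (T ⋈[h=c] U) → 2
  π[c,w,y,h,g,x]((T ⋈[h=c] U)) → 2
  γ[g; MAX(c)→f](π[c,w,y,h,g,x]((T ⋈[h=c] U))) → 2

E1 and E2 produce the same multiset:
g | f
8 | 1
9 | 5

yes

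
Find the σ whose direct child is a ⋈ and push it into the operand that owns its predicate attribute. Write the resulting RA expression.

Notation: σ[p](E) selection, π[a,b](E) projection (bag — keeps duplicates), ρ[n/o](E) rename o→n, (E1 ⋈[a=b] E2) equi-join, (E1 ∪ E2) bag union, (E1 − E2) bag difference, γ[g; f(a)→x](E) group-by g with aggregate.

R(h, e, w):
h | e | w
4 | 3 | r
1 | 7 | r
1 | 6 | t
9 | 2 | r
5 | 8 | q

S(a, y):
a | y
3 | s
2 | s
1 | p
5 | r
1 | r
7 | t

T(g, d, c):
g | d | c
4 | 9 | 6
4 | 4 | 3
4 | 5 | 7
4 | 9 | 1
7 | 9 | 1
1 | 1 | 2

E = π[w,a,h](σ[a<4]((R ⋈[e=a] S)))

σ filters on a, owned by the right side.
E' = π[w,a,h]((R ⋈[e=a] σ[a<4](S)))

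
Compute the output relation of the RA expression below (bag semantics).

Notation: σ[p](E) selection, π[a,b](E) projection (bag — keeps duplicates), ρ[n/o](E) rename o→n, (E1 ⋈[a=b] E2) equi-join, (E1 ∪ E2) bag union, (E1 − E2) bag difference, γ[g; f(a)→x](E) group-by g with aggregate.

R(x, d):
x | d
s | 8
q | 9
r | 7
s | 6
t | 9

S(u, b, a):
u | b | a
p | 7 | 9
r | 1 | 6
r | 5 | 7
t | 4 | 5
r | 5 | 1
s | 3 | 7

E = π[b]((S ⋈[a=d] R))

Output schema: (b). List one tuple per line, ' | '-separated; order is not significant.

Subexpression sizes:
  S → 6
  R → 5
  (S ⋈[a=d] R) → 5
  π[b]((S ⋈[a=d] R)) → 5

== RESULT ==
b
1
3
5
7
7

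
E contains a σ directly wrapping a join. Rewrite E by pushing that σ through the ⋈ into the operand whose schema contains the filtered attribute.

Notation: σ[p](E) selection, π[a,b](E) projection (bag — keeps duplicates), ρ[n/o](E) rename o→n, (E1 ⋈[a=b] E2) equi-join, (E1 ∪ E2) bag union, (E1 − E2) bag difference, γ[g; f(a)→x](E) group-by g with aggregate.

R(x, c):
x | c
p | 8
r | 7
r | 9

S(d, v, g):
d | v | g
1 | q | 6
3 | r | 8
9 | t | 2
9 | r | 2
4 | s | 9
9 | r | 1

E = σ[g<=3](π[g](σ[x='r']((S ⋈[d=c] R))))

σ filters on x, owned by the right side.
E' = σ[g<=3](π[g]((S ⋈[d=c] σ[x='r'](R))))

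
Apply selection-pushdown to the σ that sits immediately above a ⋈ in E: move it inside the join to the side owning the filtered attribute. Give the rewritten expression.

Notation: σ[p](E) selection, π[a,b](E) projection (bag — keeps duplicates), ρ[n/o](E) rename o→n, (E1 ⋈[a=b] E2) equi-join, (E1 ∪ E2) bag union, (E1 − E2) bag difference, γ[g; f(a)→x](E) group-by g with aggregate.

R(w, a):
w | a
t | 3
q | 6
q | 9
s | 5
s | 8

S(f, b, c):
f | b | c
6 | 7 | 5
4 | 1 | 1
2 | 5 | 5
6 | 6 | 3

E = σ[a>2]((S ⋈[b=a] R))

σ filters on a, owned by the right side.
E' = (S ⋈[b=a] σ[a>2](R))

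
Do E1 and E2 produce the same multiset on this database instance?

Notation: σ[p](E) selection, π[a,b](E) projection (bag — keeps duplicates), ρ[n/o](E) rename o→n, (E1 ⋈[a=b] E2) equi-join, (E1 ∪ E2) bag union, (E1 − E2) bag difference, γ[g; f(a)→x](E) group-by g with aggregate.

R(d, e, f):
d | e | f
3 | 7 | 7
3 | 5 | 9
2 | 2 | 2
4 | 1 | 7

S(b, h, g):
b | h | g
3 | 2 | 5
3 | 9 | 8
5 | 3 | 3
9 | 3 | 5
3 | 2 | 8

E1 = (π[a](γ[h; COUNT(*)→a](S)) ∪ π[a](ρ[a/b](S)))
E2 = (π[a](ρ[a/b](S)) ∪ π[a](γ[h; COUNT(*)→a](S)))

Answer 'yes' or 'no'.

E1 per-node cardinality:
  S → 5
  γ[h; COUNT(*)→a](S) → 3
  π[a](γ[h; COUNT(*)→a](S)) → 3
  S → 5
  ρ[a/b](S) → 5
  π[a](ρ[a/b](S)) → 5
  (π[a](γ[h; COUNT(*)→a](S)) ∪ π[a](ρ[a/b](S))) → 8
E2 per-node cardinality:
  S → 5
  ρ[a/b](S) → 5
  π[a](ρ[a/b](S)) → 5
  S → 5
  γ[h; COUNT(*)→a](S) → 3
  π[a](γ[h; COUNT(*)→a](S)) → 3
  (π[a](ρ[a/b](S)) ∪ π[a](γ[h; COUNT(*)→a](S))) → 8

E1 and E2 produce the same multiset:
a
1
2
2
3
3
3
5
9

yes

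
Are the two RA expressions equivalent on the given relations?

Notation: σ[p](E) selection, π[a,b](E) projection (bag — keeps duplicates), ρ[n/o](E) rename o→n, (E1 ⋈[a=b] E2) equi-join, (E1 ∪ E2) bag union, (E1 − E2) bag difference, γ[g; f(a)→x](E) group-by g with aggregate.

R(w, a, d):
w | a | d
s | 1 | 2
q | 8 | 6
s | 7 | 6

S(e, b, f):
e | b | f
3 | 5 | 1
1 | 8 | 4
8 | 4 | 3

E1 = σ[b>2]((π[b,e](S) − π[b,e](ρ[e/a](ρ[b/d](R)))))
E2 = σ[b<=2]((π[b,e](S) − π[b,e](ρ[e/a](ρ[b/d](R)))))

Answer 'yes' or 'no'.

E1 row counts bottom-up:
  S → 3
  π[b,e](S) → 3
  R → 3
  ρ[b/d](R) → 3
  ρ[e/a](ρ[b/d](R)) → 3
  π[b,e](ρ[e/a](ρ[b/d](R))) → 3
  (π[b,e](S) − π[b,e](ρ[e/a](ρ[b/d](R)))) → 3
  σ[b>2]((π[b,e](S) − π[b,e](ρ[e/a](ρ[b/d](R))))) → 3
E2 row counts bottom-up:
  S → 3
  π[b,e](S) → 3
  R → 3
  ρ[b/d](R) → 3
  ρ[e/a](ρ[b/d](R)) → 3
  π[b,e](ρ[e/a](ρ[b/d](R))) → 3
  (π[b,e](S) − π[b,e](ρ[e/a](ρ[b/d](R)))) → 3
  σ[b<=2]((π[b,e](S) − π[b,e](ρ[e/a](ρ[b/d](R))))) → 0

E1 result:
b | e
4 | 8
5 | 3
8 | 1
E2 result:
b | e
(0 rows)
Witness: (5, 3) appears 1× in E1 but 0× in E2.

no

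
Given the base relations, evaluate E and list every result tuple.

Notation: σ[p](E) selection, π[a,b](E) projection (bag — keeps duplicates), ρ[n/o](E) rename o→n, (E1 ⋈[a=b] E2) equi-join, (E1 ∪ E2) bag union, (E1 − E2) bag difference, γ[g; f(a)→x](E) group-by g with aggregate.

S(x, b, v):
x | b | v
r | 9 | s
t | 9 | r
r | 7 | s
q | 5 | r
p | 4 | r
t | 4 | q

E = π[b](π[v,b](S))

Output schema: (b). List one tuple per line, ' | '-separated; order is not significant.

Stepwise |·|:
  S → 6
  π[v,b](S) → 6
  π[b](π[v,b](S)) → 6

== RESULT ==
b
4
4
5
7
9
9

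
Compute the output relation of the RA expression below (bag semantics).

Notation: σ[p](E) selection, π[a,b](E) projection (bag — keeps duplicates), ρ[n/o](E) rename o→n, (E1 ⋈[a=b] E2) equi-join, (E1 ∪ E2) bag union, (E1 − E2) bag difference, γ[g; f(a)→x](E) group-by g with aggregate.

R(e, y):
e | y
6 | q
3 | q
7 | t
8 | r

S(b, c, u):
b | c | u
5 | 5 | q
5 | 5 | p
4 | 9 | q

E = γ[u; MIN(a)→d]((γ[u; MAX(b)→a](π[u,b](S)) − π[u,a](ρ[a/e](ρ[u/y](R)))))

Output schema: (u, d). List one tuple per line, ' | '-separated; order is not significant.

Subexpression sizes:
  S → 3
  π[u,b](S) → 3
  γ[u; MAX(b)→a](π[u,b](S)) → 2
  R → 4
  ρ[u/y](R) → 4
  ρ[a/e](ρ[u/y](R)) → 4
  π[u,a](ρ[a/e](ρ[u/y](R))) → 4
  (γ[u; MAX(b)→a](π[u,b](S)) − π[u,a](ρ[a/e](ρ[u/y](R)))) → 2
  γ[u; MIN(a)→d]((γ[u; MAX(b)→a](π[u,b](S)) − π[u,a](ρ[a/e](ρ[u/y](R))))) → 2

== RESULT ==
u | d
p | 5
q | 5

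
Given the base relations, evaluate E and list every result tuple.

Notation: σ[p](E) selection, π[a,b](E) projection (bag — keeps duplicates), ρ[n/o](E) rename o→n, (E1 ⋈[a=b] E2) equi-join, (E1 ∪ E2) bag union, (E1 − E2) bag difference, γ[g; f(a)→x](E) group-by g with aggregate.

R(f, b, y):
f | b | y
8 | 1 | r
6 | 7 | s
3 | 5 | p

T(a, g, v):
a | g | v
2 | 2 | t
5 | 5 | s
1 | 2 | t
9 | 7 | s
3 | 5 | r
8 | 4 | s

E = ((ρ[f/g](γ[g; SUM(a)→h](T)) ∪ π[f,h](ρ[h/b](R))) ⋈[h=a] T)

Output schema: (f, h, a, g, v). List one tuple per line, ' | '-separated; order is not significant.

Subexpression sizes:
  T → 6
  γ[g; SUM(a)→h](T) → 4
  ρ[f/g](γ[g; SUM(a)→h](T)) → 4
  R → 3
  ρ[h/b](R) → 3
  π[f,h](ρ[h/b](R)) → 3
  (ρ[f/g](γ[g; SUM(a)→h](T)) ∪ π[f,h](ρ[h/b](R))) → 7
  T → 6
  ((ρ[f/g](γ[g; SUM(a)→h](T)) ∪ π[f,h](ρ[h/b](R))) ⋈[h=a] T) → 6

== RESULT ==
f | h | a | g | v
2 | 3 | 3 | 5 | r
3 | 5 | 5 | 5 | s
4 | 8 | 8 | 4 | s
5 | 8 | 8 | 4 | s
7 | 9 | 9 | 7 | s
8 | 1 | 1 | 2 | t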